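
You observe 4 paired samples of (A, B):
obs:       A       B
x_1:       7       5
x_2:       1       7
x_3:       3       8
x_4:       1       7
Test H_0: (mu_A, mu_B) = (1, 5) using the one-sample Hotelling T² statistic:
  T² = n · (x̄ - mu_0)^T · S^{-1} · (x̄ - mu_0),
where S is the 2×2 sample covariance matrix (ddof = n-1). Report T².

Step 1 — sample mean vector:
  mean(A) = (7 + 1 + 3 + 1) / 4 = 12/4 = 3
  mean(B) = (5 + 7 + 8 + 7) / 4 = 27/4 = 6.75
  x̄ = (3, 6.75),  deviation x̄ - mu_0 = (3, 6.75) - (1, 5) = (2, 1.75).

Step 2 — sample covariance matrix, S[i,j] = (1/(n-1)) · Σ_k (x_{k,i} - mean_i) · (x_{k,j} - mean_j), divisor n-1 = 3:
  S[A,A] = ((4)·(4) + (-2)·(-2) + (0)·(0) + (-2)·(-2)) / 3 = 24/3 = 8
  S[A,B] = ((4)·(-1.75) + (-2)·(0.25) + (0)·(1.25) + (-2)·(0.25)) / 3 = -8/3 = -2.6667
  S[B,B] = ((-1.75)·(-1.75) + (0.25)·(0.25) + (1.25)·(1.25) + (0.25)·(0.25)) / 3 = 4.75/3 = 1.5833
  S = [[8, -2.6667],
 [-2.6667, 1.5833]].

Step 3 — invert S. det(S) = 8·1.5833 - (-2.6667)² = 5.5556.
  S^{-1} = (1/det) · [[d, -b], [-b, a]] = [[0.285, 0.48],
 [0.48, 1.44]].

Step 4 — quadratic form (x̄ - mu_0)^T · S^{-1} · (x̄ - mu_0):
  S^{-1} · (x̄ - mu_0) = (1.41, 3.48),
  (x̄ - mu_0)^T · [...] = (2)·(1.41) + (1.75)·(3.48) = 8.91.

Step 5 — scale by n: T² = 4 · 8.91 = 35.64.

T² ≈ 35.64


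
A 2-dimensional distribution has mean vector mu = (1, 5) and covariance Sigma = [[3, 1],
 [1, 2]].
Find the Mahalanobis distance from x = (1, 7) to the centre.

Step 1 — centre the observation: (x - mu) = (0, 2).

Step 2 — invert Sigma. det(Sigma) = 3·2 - (1)² = 5.
  Sigma^{-1} = (1/det) · [[d, -b], [-b, a]] = [[0.4, -0.2],
 [-0.2, 0.6]].

Step 3 — form the quadratic (x - mu)^T · Sigma^{-1} · (x - mu):
  Sigma^{-1} · (x - mu) = (-0.4, 1.2).
  (x - mu)^T · [Sigma^{-1} · (x - mu)] = (0)·(-0.4) + (2)·(1.2) = 2.4.

Step 4 — take square root: d = √(2.4) ≈ 1.5492.

d(x, mu) = √(2.4) ≈ 1.5492


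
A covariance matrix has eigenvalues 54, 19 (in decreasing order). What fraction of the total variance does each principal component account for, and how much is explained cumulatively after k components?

Step 1 — total variance = trace(Sigma) = Σ λ_i = 54 + 19 = 73.

Step 2 — fraction explained by component i = λ_i / Σ λ:
  PC1: 54/73 = 0.7397
  PC2: 19/73 = 0.2603

Step 3 — cumulative fraction after k components = (λ_1 + ... + λ_k) / Σ λ:
  k = 1: 54/73 = 0.7397
  k = 2: (54 + 19)/73 = 73/73 = 1

Summary (fraction, with percent):

explained: PC1 0.7397 (73.97%), PC2 0.2603 (26.03%);  cumulative: 0.7397, 1


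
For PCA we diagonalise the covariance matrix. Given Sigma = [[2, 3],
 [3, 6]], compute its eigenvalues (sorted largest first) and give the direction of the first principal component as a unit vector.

Step 1 — characteristic polynomial of 2×2 Sigma:
  det(Sigma - λI) = λ² - trace · λ + det = 0.
  trace = 2 + 6 = 8, det = 2·6 - (3)² = 3.
Step 2 — discriminant:
  Δ = trace² - 4·det = 64 - 12 = 52.
Step 3 — eigenvalues:
  λ = (trace ± √Δ)/2 = (8 ± 7.2111)/2,
  λ_1 = 7.6056,  λ_2 = 0.3944.

Step 4 — unit eigenvector for λ_1: solve (Sigma - λ_1 I)v = 0. First row:
  (2 - 7.6056)·v_x + (3)·v_y = 0, i.e. (-5.6056)·v_x + (3)·v_y = 0,
  so v ∝ (b, λ_1 - a) = (3, 5.6056) = u.
  ||u|| = √((3)² + (5.6056)²) = √(40.4222) ≈ 6.3578,
  v_1 = u/||u|| ≈ (0.4719, 0.8817) (||v_1|| = 1).

λ_1 = 7.6056,  λ_2 = 0.3944;  v_1 ≈ (0.4719, 0.8817)


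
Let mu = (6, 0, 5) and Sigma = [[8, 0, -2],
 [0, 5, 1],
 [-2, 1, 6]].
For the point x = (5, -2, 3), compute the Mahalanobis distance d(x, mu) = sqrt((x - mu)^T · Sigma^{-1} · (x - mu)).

Step 1 — centre the observation: (x - mu) = (-1, -2, -2).

Step 2 — invert Sigma (cofactor / det for 3×3, or solve directly):
  Sigma^{-1} = [[0.1368, -0.0094, 0.0472],
 [-0.0094, 0.2075, -0.0377],
 [0.0472, -0.0377, 0.1887]].

Step 3 — form the quadratic (x - mu)^T · Sigma^{-1} · (x - mu):
  Sigma^{-1} · (x - mu) = (-0.2123, -0.3302, -0.3491).
  (x - mu)^T · [Sigma^{-1} · (x - mu)] = (-1)·(-0.2123) + (-2)·(-0.3302) + (-2)·(-0.3491) = 1.5708.

Step 4 — take square root: d = √(1.5708) ≈ 1.2533.

d(x, mu) = √(1.5708) ≈ 1.2533


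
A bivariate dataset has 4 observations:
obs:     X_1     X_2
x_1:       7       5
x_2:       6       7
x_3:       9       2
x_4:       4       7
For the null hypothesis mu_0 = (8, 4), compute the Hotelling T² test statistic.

Step 1 — sample mean vector:
  mean(X_1) = (7 + 6 + 9 + 4) / 4 = 26/4 = 6.5
  mean(X_2) = (5 + 7 + 2 + 7) / 4 = 21/4 = 5.25
  x̄ = (6.5, 5.25),  deviation x̄ - mu_0 = (6.5, 5.25) - (8, 4) = (-1.5, 1.25).

Step 2 — sample covariance matrix, S[i,j] = (1/(n-1)) · Σ_k (x_{k,i} - mean_i) · (x_{k,j} - mean_j), divisor n-1 = 3:
  S[X_1,X_1] = ((0.5)·(0.5) + (-0.5)·(-0.5) + (2.5)·(2.5) + (-2.5)·(-2.5)) / 3 = 13/3 = 4.3333
  S[X_1,X_2] = ((0.5)·(-0.25) + (-0.5)·(1.75) + (2.5)·(-3.25) + (-2.5)·(1.75)) / 3 = -13.5/3 = -4.5
  S[X_2,X_2] = ((-0.25)·(-0.25) + (1.75)·(1.75) + (-3.25)·(-3.25) + (1.75)·(1.75)) / 3 = 16.75/3 = 5.5833
  S = [[4.3333, -4.5],
 [-4.5, 5.5833]].

Step 3 — invert S. det(S) = 4.3333·5.5833 - (-4.5)² = 3.9444.
  S^{-1} = (1/det) · [[d, -b], [-b, a]] = [[1.4155, 1.1408],
 [1.1408, 1.0986]].

Step 4 — quadratic form (x̄ - mu_0)^T · S^{-1} · (x̄ - mu_0):
  S^{-1} · (x̄ - mu_0) = (-0.6972, -0.338),
  (x̄ - mu_0)^T · [...] = (-1.5)·(-0.6972) + (1.25)·(-0.338) = 0.6232.

Step 5 — scale by n: T² = 4 · 0.6232 = 2.493.

T² ≈ 2.493


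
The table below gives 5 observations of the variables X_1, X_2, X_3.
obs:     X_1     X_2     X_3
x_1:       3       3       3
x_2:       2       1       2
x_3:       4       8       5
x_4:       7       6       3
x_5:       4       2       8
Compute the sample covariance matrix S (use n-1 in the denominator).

Step 1 — column means:
  mean(X_1) = (3 + 2 + 4 + 7 + 4) / 5 = 20/5 = 4
  mean(X_2) = (3 + 1 + 8 + 6 + 2) / 5 = 20/5 = 4
  mean(X_3) = (3 + 2 + 5 + 3 + 8) / 5 = 21/5 = 4.2

Step 2 — sample covariance S[i,j] = (1/(n-1)) · Σ_k (x_{k,i} - mean_i) · (x_{k,j} - mean_j), with n-1 = 4.
  S[X_1,X_1] = ((-1)·(-1) + (-2)·(-2) + (0)·(0) + (3)·(3) + (0)·(0)) / 4 = 14/4 = 3.5
  S[X_1,X_2] = ((-1)·(-1) + (-2)·(-3) + (0)·(4) + (3)·(2) + (0)·(-2)) / 4 = 13/4 = 3.25
  S[X_1,X_3] = ((-1)·(-1.2) + (-2)·(-2.2) + (0)·(0.8) + (3)·(-1.2) + (0)·(3.8)) / 4 = 2/4 = 0.5
  S[X_2,X_2] = ((-1)·(-1) + (-3)·(-3) + (4)·(4) + (2)·(2) + (-2)·(-2)) / 4 = 34/4 = 8.5
  S[X_2,X_3] = ((-1)·(-1.2) + (-3)·(-2.2) + (4)·(0.8) + (2)·(-1.2) + (-2)·(3.8)) / 4 = 1/4 = 0.25
  S[X_3,X_3] = ((-1.2)·(-1.2) + (-2.2)·(-2.2) + (0.8)·(0.8) + (-1.2)·(-1.2) + (3.8)·(3.8)) / 4 = 22.8/4 = 5.7

S is symmetric (S[j,i] = S[i,j]). Assembling:

S = [[3.5, 3.25, 0.5],
 [3.25, 8.5, 0.25],
 [0.5, 0.25, 5.7]]


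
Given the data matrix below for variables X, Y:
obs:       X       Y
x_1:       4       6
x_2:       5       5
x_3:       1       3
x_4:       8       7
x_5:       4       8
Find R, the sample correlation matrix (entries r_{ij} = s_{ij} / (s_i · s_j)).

Step 1 — column means:
  mean(X) = (4 + 5 + 1 + 8 + 4) / 5 = 22/5 = 4.4
  mean(Y) = (6 + 5 + 3 + 7 + 8) / 5 = 29/5 = 5.8

Step 2 — sample variances and covariances s[i,j] = (1/(n-1)) · Σ_k (x_{k,i} - mean_i) · (x_{k,j} - mean_j), with n-1 = 4:
  s[X,X] = ((-0.4)·(-0.4) + (0.6)·(0.6) + (-3.4)·(-3.4) + (3.6)·(3.6) + (-0.4)·(-0.4)) / 4 = 25.2/4 = 6.3
  s[X,Y] = ((-0.4)·(0.2) + (0.6)·(-0.8) + (-3.4)·(-2.8) + (3.6)·(1.2) + (-0.4)·(2.2)) / 4 = 12.4/4 = 3.1
  s[Y,Y] = ((0.2)·(0.2) + (-0.8)·(-0.8) + (-2.8)·(-2.8) + (1.2)·(1.2) + (2.2)·(2.2)) / 4 = 14.8/4 = 3.7
  Sample standard deviations s_i = √(s[i,i]):
  s(X) = √(6.3) = 2.51
  s(Y) = √(3.7) = 1.9235

Step 3 — r_{ij} = s_{ij} / (s_i · s_j):
  r[X,X] = 1 (diagonal).
  r[X,Y] = 3.1 / (2.51 · 1.9235) = 3.1 / 4.828 = 0.6421
  r[Y,Y] = 1 (diagonal).

R is symmetric with unit diagonal. Assembling:

R = [[1, 0.6421],
 [0.6421, 1]]


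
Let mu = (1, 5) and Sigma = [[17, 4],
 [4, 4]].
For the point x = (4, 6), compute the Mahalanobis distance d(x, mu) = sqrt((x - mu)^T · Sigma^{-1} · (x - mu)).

Step 1 — centre the observation: (x - mu) = (3, 1).

Step 2 — invert Sigma. det(Sigma) = 17·4 - (4)² = 52.
  Sigma^{-1} = (1/det) · [[d, -b], [-b, a]] = [[0.0769, -0.0769],
 [-0.0769, 0.3269]].

Step 3 — form the quadratic (x - mu)^T · Sigma^{-1} · (x - mu):
  Sigma^{-1} · (x - mu) = (0.1538, 0.0962).
  (x - mu)^T · [Sigma^{-1} · (x - mu)] = (3)·(0.1538) + (1)·(0.0962) = 0.5577.

Step 4 — take square root: d = √(0.5577) ≈ 0.7468.

d(x, mu) = √(0.5577) ≈ 0.7468


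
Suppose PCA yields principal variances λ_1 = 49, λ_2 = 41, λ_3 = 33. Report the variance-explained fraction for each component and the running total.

Step 1 — total variance = trace(Sigma) = Σ λ_i = 49 + 41 + 33 = 123.

Step 2 — fraction explained by component i = λ_i / Σ λ:
  PC1: 49/123 = 0.3984
  PC2: 41/123 = 0.3333
  PC3: 33/123 = 0.2683

Step 3 — cumulative fraction after k components = (λ_1 + ... + λ_k) / Σ λ:
  k = 1: 49/123 = 0.3984
  k = 2: (49 + 41)/123 = 90/123 = 0.7317
  k = 3: (49 + 41 + 33)/123 = 123/123 = 1

Summary (fraction, with percent):

explained: PC1 0.3984 (39.84%), PC2 0.3333 (33.33%), PC3 0.2683 (26.83%);  cumulative: 0.3984, 0.7317, 1


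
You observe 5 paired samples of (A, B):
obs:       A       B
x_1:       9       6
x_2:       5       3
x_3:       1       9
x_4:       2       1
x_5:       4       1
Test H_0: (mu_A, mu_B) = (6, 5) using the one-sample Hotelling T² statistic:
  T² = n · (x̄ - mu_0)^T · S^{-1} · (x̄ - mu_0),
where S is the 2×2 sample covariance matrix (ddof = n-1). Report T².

Step 1 — sample mean vector:
  mean(A) = (9 + 5 + 1 + 2 + 4) / 5 = 21/5 = 4.2
  mean(B) = (6 + 3 + 9 + 1 + 1) / 5 = 20/5 = 4
  x̄ = (4.2, 4),  deviation x̄ - mu_0 = (4.2, 4) - (6, 5) = (-1.8, -1).

Step 2 — sample covariance matrix, S[i,j] = (1/(n-1)) · Σ_k (x_{k,i} - mean_i) · (x_{k,j} - mean_j), divisor n-1 = 4:
  S[A,A] = ((4.8)·(4.8) + (0.8)·(0.8) + (-3.2)·(-3.2) + (-2.2)·(-2.2) + (-0.2)·(-0.2)) / 4 = 38.8/4 = 9.7
  S[A,B] = ((4.8)·(2) + (0.8)·(-1) + (-3.2)·(5) + (-2.2)·(-3) + (-0.2)·(-3)) / 4 = 0/4 = 0
  S[B,B] = ((2)·(2) + (-1)·(-1) + (5)·(5) + (-3)·(-3) + (-3)·(-3)) / 4 = 48/4 = 12
  S = [[9.7, 0],
 [0, 12]].

Step 3 — invert S. det(S) = 9.7·12 - (0)² = 116.4.
  S^{-1} = (1/det) · [[d, -b], [-b, a]] = [[0.1031, 0],
 [0, 0.0833]].

Step 4 — quadratic form (x̄ - mu_0)^T · S^{-1} · (x̄ - mu_0):
  S^{-1} · (x̄ - mu_0) = (-0.1856, -0.0833),
  (x̄ - mu_0)^T · [...] = (-1.8)·(-0.1856) + (-1)·(-0.0833) = 0.4174.

Step 5 — scale by n: T² = 5 · 0.4174 = 2.0868.

T² ≈ 2.0868


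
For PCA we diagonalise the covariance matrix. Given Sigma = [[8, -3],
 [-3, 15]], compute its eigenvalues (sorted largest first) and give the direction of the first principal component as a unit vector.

Step 1 — characteristic polynomial of 2×2 Sigma:
  det(Sigma - λI) = λ² - trace · λ + det = 0.
  trace = 8 + 15 = 23, det = 8·15 - (-3)² = 111.
Step 2 — discriminant:
  Δ = trace² - 4·det = 529 - 444 = 85.
Step 3 — eigenvalues:
  λ = (trace ± √Δ)/2 = (23 ± 9.2195)/2,
  λ_1 = 16.1098,  λ_2 = 6.8902.

Step 4 — unit eigenvector for λ_1: solve (Sigma - λ_1 I)v = 0. First row:
  (8 - 16.1098)·v_x + (-3)·v_y = 0, i.e. (-8.1098)·v_x + (-3)·v_y = 0,
  so v ∝ (b, λ_1 - a) = (-3, 8.1098); multiply by -1 so the first entry is positive: u = (3, -8.1098).
  ||u|| = √((3)² + (-8.1098)²) = √(74.7684) ≈ 8.6469,
  v_1 = u/||u|| ≈ (0.3469, -0.9379) (||v_1|| = 1).

λ_1 = 16.1098,  λ_2 = 6.8902;  v_1 ≈ (0.3469, -0.9379)


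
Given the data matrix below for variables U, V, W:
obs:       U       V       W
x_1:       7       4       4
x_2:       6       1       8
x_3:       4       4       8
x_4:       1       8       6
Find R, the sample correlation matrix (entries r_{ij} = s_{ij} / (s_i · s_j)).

Step 1 — column means:
  mean(U) = (7 + 6 + 4 + 1) / 4 = 18/4 = 4.5
  mean(V) = (4 + 1 + 4 + 8) / 4 = 17/4 = 4.25
  mean(W) = (4 + 8 + 8 + 6) / 4 = 26/4 = 6.5

Step 2 — sample variances and covariances s[i,j] = (1/(n-1)) · Σ_k (x_{k,i} - mean_i) · (x_{k,j} - mean_j), with n-1 = 3:
  s[U,U] = ((2.5)·(2.5) + (1.5)·(1.5) + (-0.5)·(-0.5) + (-3.5)·(-3.5)) / 3 = 21/3 = 7
  s[U,V] = ((2.5)·(-0.25) + (1.5)·(-3.25) + (-0.5)·(-0.25) + (-3.5)·(3.75)) / 3 = -18.5/3 = -6.1667
  s[U,W] = ((2.5)·(-2.5) + (1.5)·(1.5) + (-0.5)·(1.5) + (-3.5)·(-0.5)) / 3 = -3/3 = -1
  s[V,V] = ((-0.25)·(-0.25) + (-3.25)·(-3.25) + (-0.25)·(-0.25) + (3.75)·(3.75)) / 3 = 24.75/3 = 8.25
  s[V,W] = ((-0.25)·(-2.5) + (-3.25)·(1.5) + (-0.25)·(1.5) + (3.75)·(-0.5)) / 3 = -6.5/3 = -2.1667
  s[W,W] = ((-2.5)·(-2.5) + (1.5)·(1.5) + (1.5)·(1.5) + (-0.5)·(-0.5)) / 3 = 11/3 = 3.6667
  Sample standard deviations s_i = √(s[i,i]):
  s(U) = √(7) = 2.6458
  s(V) = √(8.25) = 2.8723
  s(W) = √(3.6667) = 1.9149

Step 3 — r_{ij} = s_{ij} / (s_i · s_j):
  r[U,U] = 1 (diagonal).
  r[U,V] = -6.1667 / (2.6458 · 2.8723) = -6.1667 / 7.5993 = -0.8115
  r[U,W] = -1 / (2.6458 · 1.9149) = -1 / 5.0662 = -0.1974
  r[V,V] = 1 (diagonal).
  r[V,W] = -2.1667 / (2.8723 · 1.9149) = -2.1667 / 5.5 = -0.3939
  r[W,W] = 1 (diagonal).

R is symmetric with unit diagonal. Assembling:

R = [[1, -0.8115, -0.1974],
 [-0.8115, 1, -0.3939],
 [-0.1974, -0.3939, 1]]


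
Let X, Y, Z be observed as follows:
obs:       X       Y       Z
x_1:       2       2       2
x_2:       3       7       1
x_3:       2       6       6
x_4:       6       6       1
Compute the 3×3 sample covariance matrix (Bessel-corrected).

Step 1 — column means:
  mean(X) = (2 + 3 + 2 + 6) / 4 = 13/4 = 3.25
  mean(Y) = (2 + 7 + 6 + 6) / 4 = 21/4 = 5.25
  mean(Z) = (2 + 1 + 6 + 1) / 4 = 10/4 = 2.5

Step 2 — sample covariance S[i,j] = (1/(n-1)) · Σ_k (x_{k,i} - mean_i) · (x_{k,j} - mean_j), with n-1 = 3.
  S[X,X] = ((-1.25)·(-1.25) + (-0.25)·(-0.25) + (-1.25)·(-1.25) + (2.75)·(2.75)) / 3 = 10.75/3 = 3.5833
  S[X,Y] = ((-1.25)·(-3.25) + (-0.25)·(1.75) + (-1.25)·(0.75) + (2.75)·(0.75)) / 3 = 4.75/3 = 1.5833
  S[X,Z] = ((-1.25)·(-0.5) + (-0.25)·(-1.5) + (-1.25)·(3.5) + (2.75)·(-1.5)) / 3 = -7.5/3 = -2.5
  S[Y,Y] = ((-3.25)·(-3.25) + (1.75)·(1.75) + (0.75)·(0.75) + (0.75)·(0.75)) / 3 = 14.75/3 = 4.9167
  S[Y,Z] = ((-3.25)·(-0.5) + (1.75)·(-1.5) + (0.75)·(3.5) + (0.75)·(-1.5)) / 3 = 0.5/3 = 0.1667
  S[Z,Z] = ((-0.5)·(-0.5) + (-1.5)·(-1.5) + (3.5)·(3.5) + (-1.5)·(-1.5)) / 3 = 17/3 = 5.6667

S is symmetric (S[j,i] = S[i,j]). Assembling:

S = [[3.5833, 1.5833, -2.5],
 [1.5833, 4.9167, 0.1667],
 [-2.5, 0.1667, 5.6667]]


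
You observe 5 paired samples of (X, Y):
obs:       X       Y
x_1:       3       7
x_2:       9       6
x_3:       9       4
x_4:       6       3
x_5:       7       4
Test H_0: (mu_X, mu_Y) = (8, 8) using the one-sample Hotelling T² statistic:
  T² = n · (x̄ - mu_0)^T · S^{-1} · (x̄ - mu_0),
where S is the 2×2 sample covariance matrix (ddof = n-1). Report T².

Step 1 — sample mean vector:
  mean(X) = (3 + 9 + 9 + 6 + 7) / 5 = 34/5 = 6.8
  mean(Y) = (7 + 6 + 4 + 3 + 4) / 5 = 24/5 = 4.8
  x̄ = (6.8, 4.8),  deviation x̄ - mu_0 = (6.8, 4.8) - (8, 8) = (-1.2, -3.2).

Step 2 — sample covariance matrix, S[i,j] = (1/(n-1)) · Σ_k (x_{k,i} - mean_i) · (x_{k,j} - mean_j), divisor n-1 = 4:
  S[X,X] = ((-3.8)·(-3.8) + (2.2)·(2.2) + (2.2)·(2.2) + (-0.8)·(-0.8) + (0.2)·(0.2)) / 4 = 24.8/4 = 6.2
  S[X,Y] = ((-3.8)·(2.2) + (2.2)·(1.2) + (2.2)·(-0.8) + (-0.8)·(-1.8) + (0.2)·(-0.8)) / 4 = -6.2/4 = -1.55
  S[Y,Y] = ((2.2)·(2.2) + (1.2)·(1.2) + (-0.8)·(-0.8) + (-1.8)·(-1.8) + (-0.8)·(-0.8)) / 4 = 10.8/4 = 2.7
  S = [[6.2, -1.55],
 [-1.55, 2.7]].

Step 3 — invert S. det(S) = 6.2·2.7 - (-1.55)² = 14.3375.
  S^{-1} = (1/det) · [[d, -b], [-b, a]] = [[0.1883, 0.1081],
 [0.1081, 0.4324]].

Step 4 — quadratic form (x̄ - mu_0)^T · S^{-1} · (x̄ - mu_0):
  S^{-1} · (x̄ - mu_0) = (-0.5719, -1.5135),
  (x̄ - mu_0)^T · [...] = (-1.2)·(-0.5719) + (-3.2)·(-1.5135) = 5.5296.

Step 5 — scale by n: T² = 5 · 5.5296 = 27.6478.

T² ≈ 27.6478


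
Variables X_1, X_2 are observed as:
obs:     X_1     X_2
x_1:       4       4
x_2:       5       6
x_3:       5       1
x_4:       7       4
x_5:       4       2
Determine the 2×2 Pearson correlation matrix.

Step 1 — column means:
  mean(X_1) = (4 + 5 + 5 + 7 + 4) / 5 = 25/5 = 5
  mean(X_2) = (4 + 6 + 1 + 4 + 2) / 5 = 17/5 = 3.4

Step 2 — sample variances and covariances s[i,j] = (1/(n-1)) · Σ_k (x_{k,i} - mean_i) · (x_{k,j} - mean_j), with n-1 = 4:
  s[X_1,X_1] = ((-1)·(-1) + (0)·(0) + (0)·(0) + (2)·(2) + (-1)·(-1)) / 4 = 6/4 = 1.5
  s[X_1,X_2] = ((-1)·(0.6) + (0)·(2.6) + (0)·(-2.4) + (2)·(0.6) + (-1)·(-1.4)) / 4 = 2/4 = 0.5
  s[X_2,X_2] = ((0.6)·(0.6) + (2.6)·(2.6) + (-2.4)·(-2.4) + (0.6)·(0.6) + (-1.4)·(-1.4)) / 4 = 15.2/4 = 3.8
  Sample standard deviations s_i = √(s[i,i]):
  s(X_1) = √(1.5) = 1.2247
  s(X_2) = √(3.8) = 1.9494

Step 3 — r_{ij} = s_{ij} / (s_i · s_j):
  r[X_1,X_1] = 1 (diagonal).
  r[X_1,X_2] = 0.5 / (1.2247 · 1.9494) = 0.5 / 2.3875 = 0.2094
  r[X_2,X_2] = 1 (diagonal).

R is symmetric with unit diagonal. Assembling:

R = [[1, 0.2094],
 [0.2094, 1]]


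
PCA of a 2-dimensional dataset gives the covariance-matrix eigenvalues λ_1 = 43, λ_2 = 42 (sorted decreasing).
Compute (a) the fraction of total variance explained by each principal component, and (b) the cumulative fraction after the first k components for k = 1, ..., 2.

Step 1 — total variance = trace(Sigma) = Σ λ_i = 43 + 42 = 85.

Step 2 — fraction explained by component i = λ_i / Σ λ:
  PC1: 43/85 = 0.5059
  PC2: 42/85 = 0.4941

Step 3 — cumulative fraction after k components = (λ_1 + ... + λ_k) / Σ λ:
  k = 1: 43/85 = 0.5059
  k = 2: (43 + 42)/85 = 85/85 = 1

Summary (fraction, with percent):

explained: PC1 0.5059 (50.59%), PC2 0.4941 (49.41%);  cumulative: 0.5059, 1


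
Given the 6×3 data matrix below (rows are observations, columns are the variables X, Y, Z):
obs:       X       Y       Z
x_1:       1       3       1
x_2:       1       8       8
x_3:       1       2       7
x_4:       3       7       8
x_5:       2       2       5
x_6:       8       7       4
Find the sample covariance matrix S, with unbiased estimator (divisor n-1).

Step 1 — column means:
  mean(X) = (1 + 1 + 1 + 3 + 2 + 8) / 6 = 16/6 = 2.6667
  mean(Y) = (3 + 8 + 2 + 7 + 2 + 7) / 6 = 29/6 = 4.8333
  mean(Z) = (1 + 8 + 7 + 8 + 5 + 4) / 6 = 33/6 = 5.5

Step 2 — sample covariance S[i,j] = (1/(n-1)) · Σ_k (x_{k,i} - mean_i) · (x_{k,j} - mean_j), with n-1 = 5.
  S[X,X] = ((-1.6667)·(-1.6667) + (-1.6667)·(-1.6667) + (-1.6667)·(-1.6667) + (0.3333)·(0.3333) + (-0.6667)·(-0.6667) + (5.3333)·(5.3333)) / 5 = 37.3333/5 = 7.4667
  S[X,Y] = ((-1.6667)·(-1.8333) + (-1.6667)·(3.1667) + (-1.6667)·(-2.8333) + (0.3333)·(2.1667) + (-0.6667)·(-2.8333) + (5.3333)·(2.1667)) / 5 = 16.6667/5 = 3.3333
  S[X,Z] = ((-1.6667)·(-4.5) + (-1.6667)·(2.5) + (-1.6667)·(1.5) + (0.3333)·(2.5) + (-0.6667)·(-0.5) + (5.3333)·(-1.5)) / 5 = -6/5 = -1.2
  S[Y,Y] = ((-1.8333)·(-1.8333) + (3.1667)·(3.1667) + (-2.8333)·(-2.8333) + (2.1667)·(2.1667) + (-2.8333)·(-2.8333) + (2.1667)·(2.1667)) / 5 = 38.8333/5 = 7.7667
  S[Y,Z] = ((-1.8333)·(-4.5) + (3.1667)·(2.5) + (-2.8333)·(1.5) + (2.1667)·(2.5) + (-2.8333)·(-0.5) + (2.1667)·(-1.5)) / 5 = 15.5/5 = 3.1
  S[Z,Z] = ((-4.5)·(-4.5) + (2.5)·(2.5) + (1.5)·(1.5) + (2.5)·(2.5) + (-0.5)·(-0.5) + (-1.5)·(-1.5)) / 5 = 37.5/5 = 7.5

S is symmetric (S[j,i] = S[i,j]). Assembling:

S = [[7.4667, 3.3333, -1.2],
 [3.3333, 7.7667, 3.1],
 [-1.2, 3.1, 7.5]]


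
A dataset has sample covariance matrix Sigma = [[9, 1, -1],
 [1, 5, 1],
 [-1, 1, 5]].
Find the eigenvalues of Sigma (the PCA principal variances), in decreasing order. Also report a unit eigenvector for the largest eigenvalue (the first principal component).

Step 1 — characteristic polynomial p(λ) = det(λI - Sigma) = λ³ - tr·λ² + c_1·λ - det, where tr = trace, c_1 = sum of the principal 2×2 minors, det = det(Sigma):
  tr = 9 + 5 + 5 = 19,
  c_1 = (9·5 - (1)²) + (9·5 - (-1)²) + (5·5 - (1)²) = 44 + 44 + 24 = 112,
  det = 9·(5·5 - (1)²) - (1)·((1)·5 - (1)·(-1)) + (-1)·((1)·(1) - 5·(-1)) = 9·(24) - (1)·(6) + (-1)·(6) = 204.
  So p(λ) = λ³ - 19λ² + 112λ - 204.
Step 2 — look for an integer root (rational root theorem: any rational root is an integer divisor of 204). Testing λ = 6:
  p(6) = 216 - 684 + 672 - 204 = 0  ✓
  Dividing out (λ - 6): p(λ) = (λ - 6)(λ² - 13λ + 34).
Step 3 — remaining eigenvalues from the quadratic λ² - 13λ + 34 = 0:
  Δ = 13² - 4·34 = 169 - 136 = 33,  λ = (13 ± √33)/2 = (13 ± 5.7446)/2 ≈ 9.3723 or 3.6277.
  Sorted: λ_1 = 9.3723,  λ_2 = 6,  λ_3 = 3.6277  (check: sum = 19 = tr ✓).

Step 4 — unit eigenvector for λ_1 ≈ 9.3723: v spans the null space of (Sigma - λ_1 I), whose rows are
  r_1 = (-0.3723, 1, -1),  r_2 = (1, -4.3723, 1),  r_3 = (-1, 1, -4.3723).
  v is orthogonal to every row, so take v ∝ r_1 × r_2 = ((1)·(1) - (-1)·(-4.3723), (-1)·(1) - (-0.3723)·(1), (-0.3723)·(-4.3723) - (1)·(1)) ≈ (-3.3723, -0.6277, 0.6277).
  Rescale (multiply by -1 so the first nonzero entry is positive): u = (3.3723, 0.6277, -0.6277).
  ||u|| = √((3.3723)² + (0.6277)² + (-0.6277)²) = √(12.1603) ≈ 3.4872,  v_1 = u/||u|| ≈ (0.9671, 0.18, -0.18) (||v_1|| = 1).

λ_1 = 9.3723,  λ_2 = 6,  λ_3 = 3.6277;  v_1 ≈ (0.9671, 0.18, -0.18)


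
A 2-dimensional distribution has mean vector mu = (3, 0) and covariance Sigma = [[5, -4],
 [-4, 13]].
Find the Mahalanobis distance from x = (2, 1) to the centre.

Step 1 — centre the observation: (x - mu) = (-1, 1).

Step 2 — invert Sigma. det(Sigma) = 5·13 - (-4)² = 49.
  Sigma^{-1} = (1/det) · [[d, -b], [-b, a]] = [[0.2653, 0.0816],
 [0.0816, 0.102]].

Step 3 — form the quadratic (x - mu)^T · Sigma^{-1} · (x - mu):
  Sigma^{-1} · (x - mu) = (-0.1837, 0.0204).
  (x - mu)^T · [Sigma^{-1} · (x - mu)] = (-1)·(-0.1837) + (1)·(0.0204) = 0.2041.

Step 4 — take square root: d = √(0.2041) ≈ 0.4518.

d(x, mu) = √(0.2041) ≈ 0.4518


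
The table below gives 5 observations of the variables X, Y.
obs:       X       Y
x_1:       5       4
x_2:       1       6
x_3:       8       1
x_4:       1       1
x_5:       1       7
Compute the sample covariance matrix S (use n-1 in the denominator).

Step 1 — column means:
  mean(X) = (5 + 1 + 8 + 1 + 1) / 5 = 16/5 = 3.2
  mean(Y) = (4 + 6 + 1 + 1 + 7) / 5 = 19/5 = 3.8

Step 2 — sample covariance S[i,j] = (1/(n-1)) · Σ_k (x_{k,i} - mean_i) · (x_{k,j} - mean_j), with n-1 = 4.
  S[X,X] = ((1.8)·(1.8) + (-2.2)·(-2.2) + (4.8)·(4.8) + (-2.2)·(-2.2) + (-2.2)·(-2.2)) / 4 = 40.8/4 = 10.2
  S[X,Y] = ((1.8)·(0.2) + (-2.2)·(2.2) + (4.8)·(-2.8) + (-2.2)·(-2.8) + (-2.2)·(3.2)) / 4 = -18.8/4 = -4.7
  S[Y,Y] = ((0.2)·(0.2) + (2.2)·(2.2) + (-2.8)·(-2.8) + (-2.8)·(-2.8) + (3.2)·(3.2)) / 4 = 30.8/4 = 7.7

S is symmetric (S[j,i] = S[i,j]). Assembling:

S = [[10.2, -4.7],
 [-4.7, 7.7]]


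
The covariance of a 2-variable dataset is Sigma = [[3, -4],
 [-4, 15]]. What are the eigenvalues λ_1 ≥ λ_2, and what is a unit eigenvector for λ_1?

Step 1 — characteristic polynomial of 2×2 Sigma:
  det(Sigma - λI) = λ² - trace · λ + det = 0.
  trace = 3 + 15 = 18, det = 3·15 - (-4)² = 29.
Step 2 — discriminant:
  Δ = trace² - 4·det = 324 - 116 = 208.
Step 3 — eigenvalues:
  λ = (trace ± √Δ)/2 = (18 ± 14.4222)/2,
  λ_1 = 16.2111,  λ_2 = 1.7889.

Step 4 — unit eigenvector for λ_1: solve (Sigma - λ_1 I)v = 0. First row:
  (3 - 16.2111)·v_x + (-4)·v_y = 0, i.e. (-13.2111)·v_x + (-4)·v_y = 0,
  so v ∝ (b, λ_1 - a) = (-4, 13.2111); multiply by -1 so the first entry is positive: u = (4, -13.2111).
  ||u|| = √((4)² + (-13.2111)²) = √(190.5332) ≈ 13.8034,
  v_1 = u/||u|| ≈ (0.2898, -0.9571) (||v_1|| = 1).

λ_1 = 16.2111,  λ_2 = 1.7889;  v_1 ≈ (0.2898, -0.9571)


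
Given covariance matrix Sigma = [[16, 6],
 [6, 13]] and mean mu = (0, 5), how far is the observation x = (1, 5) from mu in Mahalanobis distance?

Step 1 — centre the observation: (x - mu) = (1, 0).

Step 2 — invert Sigma. det(Sigma) = 16·13 - (6)² = 172.
  Sigma^{-1} = (1/det) · [[d, -b], [-b, a]] = [[0.0756, -0.0349],
 [-0.0349, 0.093]].

Step 3 — form the quadratic (x - mu)^T · Sigma^{-1} · (x - mu):
  Sigma^{-1} · (x - mu) = (0.0756, -0.0349).
  (x - mu)^T · [Sigma^{-1} · (x - mu)] = (1)·(0.0756) + (0)·(-0.0349) = 0.0756.

Step 4 — take square root: d = √(0.0756) ≈ 0.2749.

d(x, mu) = √(0.0756) ≈ 0.2749


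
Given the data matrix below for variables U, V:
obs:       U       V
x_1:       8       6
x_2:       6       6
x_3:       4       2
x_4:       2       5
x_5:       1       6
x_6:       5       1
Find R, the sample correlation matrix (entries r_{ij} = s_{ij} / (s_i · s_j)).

Step 1 — column means:
  mean(U) = (8 + 6 + 4 + 2 + 1 + 5) / 6 = 26/6 = 4.3333
  mean(V) = (6 + 6 + 2 + 5 + 6 + 1) / 6 = 26/6 = 4.3333

Step 2 — sample variances and covariances s[i,j] = (1/(n-1)) · Σ_k (x_{k,i} - mean_i) · (x_{k,j} - mean_j), with n-1 = 5:
  s[U,U] = ((3.6667)·(3.6667) + (1.6667)·(1.6667) + (-0.3333)·(-0.3333) + (-2.3333)·(-2.3333) + (-3.3333)·(-3.3333) + (0.6667)·(0.6667)) / 5 = 33.3333/5 = 6.6667
  s[U,V] = ((3.6667)·(1.6667) + (1.6667)·(1.6667) + (-0.3333)·(-2.3333) + (-2.3333)·(0.6667) + (-3.3333)·(1.6667) + (0.6667)·(-3.3333)) / 5 = 0.3333/5 = 0.0667
  s[V,V] = ((1.6667)·(1.6667) + (1.6667)·(1.6667) + (-2.3333)·(-2.3333) + (0.6667)·(0.6667) + (1.6667)·(1.6667) + (-3.3333)·(-3.3333)) / 5 = 25.3333/5 = 5.0667
  Sample standard deviations s_i = √(s[i,i]):
  s(U) = √(6.6667) = 2.582
  s(V) = √(5.0667) = 2.2509

Step 3 — r_{ij} = s_{ij} / (s_i · s_j):
  r[U,U] = 1 (diagonal).
  r[U,V] = 0.0667 / (2.582 · 2.2509) = 0.0667 / 5.8119 = 0.0115
  r[V,V] = 1 (diagonal).

R is symmetric with unit diagonal. Assembling:

R = [[1, 0.0115],
 [0.0115, 1]]


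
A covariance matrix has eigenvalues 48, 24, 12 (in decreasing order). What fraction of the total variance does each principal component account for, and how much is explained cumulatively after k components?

Step 1 — total variance = trace(Sigma) = Σ λ_i = 48 + 24 + 12 = 84.

Step 2 — fraction explained by component i = λ_i / Σ λ:
  PC1: 48/84 = 0.5714
  PC2: 24/84 = 0.2857
  PC3: 12/84 = 0.1429

Step 3 — cumulative fraction after k components = (λ_1 + ... + λ_k) / Σ λ:
  k = 1: 48/84 = 0.5714
  k = 2: (48 + 24)/84 = 72/84 = 0.8571
  k = 3: (48 + 24 + 12)/84 = 84/84 = 1

Summary (fraction, with percent):

explained: PC1 0.5714 (57.14%), PC2 0.2857 (28.57%), PC3 0.1429 (14.29%);  cumulative: 0.5714, 0.8571, 1


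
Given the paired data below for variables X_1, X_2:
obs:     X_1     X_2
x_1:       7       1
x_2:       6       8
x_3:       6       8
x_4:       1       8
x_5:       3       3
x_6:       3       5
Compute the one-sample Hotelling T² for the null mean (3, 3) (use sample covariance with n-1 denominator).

Step 1 — sample mean vector:
  mean(X_1) = (7 + 6 + 6 + 1 + 3 + 3) / 6 = 26/6 = 4.3333
  mean(X_2) = (1 + 8 + 8 + 8 + 3 + 5) / 6 = 33/6 = 5.5
  x̄ = (4.3333, 5.5),  deviation x̄ - mu_0 = (4.3333, 5.5) - (3, 3) = (1.3333, 2.5).

Step 2 — sample covariance matrix, S[i,j] = (1/(n-1)) · Σ_k (x_{k,i} - mean_i) · (x_{k,j} - mean_j), divisor n-1 = 5:
  S[X_1,X_1] = ((2.6667)·(2.6667) + (1.6667)·(1.6667) + (1.6667)·(1.6667) + (-3.3333)·(-3.3333) + (-1.3333)·(-1.3333) + (-1.3333)·(-1.3333)) / 5 = 27.3333/5 = 5.4667
  S[X_1,X_2] = ((2.6667)·(-4.5) + (1.6667)·(2.5) + (1.6667)·(2.5) + (-3.3333)·(2.5) + (-1.3333)·(-2.5) + (-1.3333)·(-0.5)) / 5 = -8/5 = -1.6
  S[X_2,X_2] = ((-4.5)·(-4.5) + (2.5)·(2.5) + (2.5)·(2.5) + (2.5)·(2.5) + (-2.5)·(-2.5) + (-0.5)·(-0.5)) / 5 = 45.5/5 = 9.1
  S = [[5.4667, -1.6],
 [-1.6, 9.1]].

Step 3 — invert S. det(S) = 5.4667·9.1 - (-1.6)² = 47.1867.
  S^{-1} = (1/det) · [[d, -b], [-b, a]] = [[0.1929, 0.0339],
 [0.0339, 0.1159]].

Step 4 — quadratic form (x̄ - mu_0)^T · S^{-1} · (x̄ - mu_0):
  S^{-1} · (x̄ - mu_0) = (0.3419, 0.3348),
  (x̄ - mu_0)^T · [...] = (1.3333)·(0.3419) + (2.5)·(0.3348) = 1.293.

Step 5 — scale by n: T² = 6 · 1.293 = 7.7578.

T² ≈ 7.7578


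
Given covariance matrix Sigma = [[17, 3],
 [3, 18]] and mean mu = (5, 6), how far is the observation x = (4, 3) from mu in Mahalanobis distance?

Step 1 — centre the observation: (x - mu) = (-1, -3).

Step 2 — invert Sigma. det(Sigma) = 17·18 - (3)² = 297.
  Sigma^{-1} = (1/det) · [[d, -b], [-b, a]] = [[0.0606, -0.0101],
 [-0.0101, 0.0572]].

Step 3 — form the quadratic (x - mu)^T · Sigma^{-1} · (x - mu):
  Sigma^{-1} · (x - mu) = (-0.0303, -0.1616).
  (x - mu)^T · [Sigma^{-1} · (x - mu)] = (-1)·(-0.0303) + (-3)·(-0.1616) = 0.5152.

Step 4 — take square root: d = √(0.5152) ≈ 0.7177.

d(x, mu) = √(0.5152) ≈ 0.7177


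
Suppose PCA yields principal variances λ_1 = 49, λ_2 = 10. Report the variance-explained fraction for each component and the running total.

Step 1 — total variance = trace(Sigma) = Σ λ_i = 49 + 10 = 59.

Step 2 — fraction explained by component i = λ_i / Σ λ:
  PC1: 49/59 = 0.8305
  PC2: 10/59 = 0.1695

Step 3 — cumulative fraction after k components = (λ_1 + ... + λ_k) / Σ λ:
  k = 1: 49/59 = 0.8305
  k = 2: (49 + 10)/59 = 59/59 = 1

Summary (fraction, with percent):

explained: PC1 0.8305 (83.05%), PC2 0.1695 (16.95%);  cumulative: 0.8305, 1


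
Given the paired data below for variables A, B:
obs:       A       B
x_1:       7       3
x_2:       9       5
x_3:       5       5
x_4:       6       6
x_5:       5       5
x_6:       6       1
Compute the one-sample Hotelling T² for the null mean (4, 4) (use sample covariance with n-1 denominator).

Step 1 — sample mean vector:
  mean(A) = (7 + 9 + 5 + 6 + 5 + 6) / 6 = 38/6 = 6.3333
  mean(B) = (3 + 5 + 5 + 6 + 5 + 1) / 6 = 25/6 = 4.1667
  x̄ = (6.3333, 4.1667),  deviation x̄ - mu_0 = (6.3333, 4.1667) - (4, 4) = (2.3333, 0.1667).

Step 2 — sample covariance matrix, S[i,j] = (1/(n-1)) · Σ_k (x_{k,i} - mean_i) · (x_{k,j} - mean_j), divisor n-1 = 5:
  S[A,A] = ((0.6667)·(0.6667) + (2.6667)·(2.6667) + (-1.3333)·(-1.3333) + (-0.3333)·(-0.3333) + (-1.3333)·(-1.3333) + (-0.3333)·(-0.3333)) / 5 = 11.3333/5 = 2.2667
  S[A,B] = ((0.6667)·(-1.1667) + (2.6667)·(0.8333) + (-1.3333)·(0.8333) + (-0.3333)·(1.8333) + (-1.3333)·(0.8333) + (-0.3333)·(-3.1667)) / 5 = -0.3333/5 = -0.0667
  S[B,B] = ((-1.1667)·(-1.1667) + (0.8333)·(0.8333) + (0.8333)·(0.8333) + (1.8333)·(1.8333) + (0.8333)·(0.8333) + (-3.1667)·(-3.1667)) / 5 = 16.8333/5 = 3.3667
  S = [[2.2667, -0.0667],
 [-0.0667, 3.3667]].

Step 3 — invert S. det(S) = 2.2667·3.3667 - (-0.0667)² = 7.6267.
  S^{-1} = (1/det) · [[d, -b], [-b, a]] = [[0.4414, 0.0087],
 [0.0087, 0.2972]].

Step 4 — quadratic form (x̄ - mu_0)^T · S^{-1} · (x̄ - mu_0):
  S^{-1} · (x̄ - mu_0) = (1.0315, 0.0699),
  (x̄ - mu_0)^T · [...] = (2.3333)·(1.0315) + (0.1667)·(0.0699) = 2.4184.

Step 5 — scale by n: T² = 6 · 2.4184 = 14.5105.

T² ≈ 14.5105


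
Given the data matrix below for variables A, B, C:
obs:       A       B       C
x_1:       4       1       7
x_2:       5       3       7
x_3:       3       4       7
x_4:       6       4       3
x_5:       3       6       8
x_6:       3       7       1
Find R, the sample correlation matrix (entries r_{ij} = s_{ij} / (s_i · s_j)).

Step 1 — column means:
  mean(A) = (4 + 5 + 3 + 6 + 3 + 3) / 6 = 24/6 = 4
  mean(B) = (1 + 3 + 4 + 4 + 6 + 7) / 6 = 25/6 = 4.1667
  mean(C) = (7 + 7 + 7 + 3 + 8 + 1) / 6 = 33/6 = 5.5

Step 2 — sample variances and covariances s[i,j] = (1/(n-1)) · Σ_k (x_{k,i} - mean_i) · (x_{k,j} - mean_j), with n-1 = 5:
  s[A,A] = ((0)·(0) + (1)·(1) + (-1)·(-1) + (2)·(2) + (-1)·(-1) + (-1)·(-1)) / 5 = 8/5 = 1.6
  s[A,B] = ((0)·(-3.1667) + (1)·(-1.1667) + (-1)·(-0.1667) + (2)·(-0.1667) + (-1)·(1.8333) + (-1)·(2.8333)) / 5 = -6/5 = -1.2
  s[A,C] = ((0)·(1.5) + (1)·(1.5) + (-1)·(1.5) + (2)·(-2.5) + (-1)·(2.5) + (-1)·(-4.5)) / 5 = -3/5 = -0.6
  s[B,B] = ((-3.1667)·(-3.1667) + (-1.1667)·(-1.1667) + (-0.1667)·(-0.1667) + (-0.1667)·(-0.1667) + (1.8333)·(1.8333) + (2.8333)·(2.8333)) / 5 = 22.8333/5 = 4.5667
  s[B,C] = ((-3.1667)·(1.5) + (-1.1667)·(1.5) + (-0.1667)·(1.5) + (-0.1667)·(-2.5) + (1.8333)·(2.5) + (2.8333)·(-4.5)) / 5 = -14.5/5 = -2.9
  s[C,C] = ((1.5)·(1.5) + (1.5)·(1.5) + (1.5)·(1.5) + (-2.5)·(-2.5) + (2.5)·(2.5) + (-4.5)·(-4.5)) / 5 = 39.5/5 = 7.9
  Sample standard deviations s_i = √(s[i,i]):
  s(A) = √(1.6) = 1.2649
  s(B) = √(4.5667) = 2.137
  s(C) = √(7.9) = 2.8107

Step 3 — r_{ij} = s_{ij} / (s_i · s_j):
  r[A,A] = 1 (diagonal).
  r[A,B] = -1.2 / (1.2649 · 2.137) = -1.2 / 2.7031 = -0.4439
  r[A,C] = -0.6 / (1.2649 · 2.8107) = -0.6 / 3.5553 = -0.1688
  r[B,B] = 1 (diagonal).
  r[B,C] = -2.9 / (2.137 · 2.8107) = -2.9 / 6.0064 = -0.4828
  r[C,C] = 1 (diagonal).

R is symmetric with unit diagonal. Assembling:

R = [[1, -0.4439, -0.1688],
 [-0.4439, 1, -0.4828],
 [-0.1688, -0.4828, 1]]


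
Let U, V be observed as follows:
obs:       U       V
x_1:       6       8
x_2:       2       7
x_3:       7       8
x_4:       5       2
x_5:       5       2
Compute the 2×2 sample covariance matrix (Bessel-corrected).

Step 1 — column means:
  mean(U) = (6 + 2 + 7 + 5 + 5) / 5 = 25/5 = 5
  mean(V) = (8 + 7 + 8 + 2 + 2) / 5 = 27/5 = 5.4

Step 2 — sample covariance S[i,j] = (1/(n-1)) · Σ_k (x_{k,i} - mean_i) · (x_{k,j} - mean_j), with n-1 = 4.
  S[U,U] = ((1)·(1) + (-3)·(-3) + (2)·(2) + (0)·(0) + (0)·(0)) / 4 = 14/4 = 3.5
  S[U,V] = ((1)·(2.6) + (-3)·(1.6) + (2)·(2.6) + (0)·(-3.4) + (0)·(-3.4)) / 4 = 3/4 = 0.75
  S[V,V] = ((2.6)·(2.6) + (1.6)·(1.6) + (2.6)·(2.6) + (-3.4)·(-3.4) + (-3.4)·(-3.4)) / 4 = 39.2/4 = 9.8

S is symmetric (S[j,i] = S[i,j]). Assembling:

S = [[3.5, 0.75],
 [0.75, 9.8]]


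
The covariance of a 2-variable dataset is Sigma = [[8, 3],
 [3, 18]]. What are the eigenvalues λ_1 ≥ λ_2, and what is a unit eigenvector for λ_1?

Step 1 — characteristic polynomial of 2×2 Sigma:
  det(Sigma - λI) = λ² - trace · λ + det = 0.
  trace = 8 + 18 = 26, det = 8·18 - (3)² = 135.
Step 2 — discriminant:
  Δ = trace² - 4·det = 676 - 540 = 136.
Step 3 — eigenvalues:
  λ = (trace ± √Δ)/2 = (26 ± 11.6619)/2,
  λ_1 = 18.831,  λ_2 = 7.169.

Step 4 — unit eigenvector for λ_1: solve (Sigma - λ_1 I)v = 0. First row:
  (8 - 18.831)·v_x + (3)·v_y = 0, i.e. (-10.831)·v_x + (3)·v_y = 0,
  so v ∝ (b, λ_1 - a) = (3, 10.831) = u.
  ||u|| = √((3)² + (10.831)²) = √(126.3095) ≈ 11.2388,
  v_1 = u/||u|| ≈ (0.2669, 0.9637) (||v_1|| = 1).

λ_1 = 18.831,  λ_2 = 7.169;  v_1 ≈ (0.2669, 0.9637)


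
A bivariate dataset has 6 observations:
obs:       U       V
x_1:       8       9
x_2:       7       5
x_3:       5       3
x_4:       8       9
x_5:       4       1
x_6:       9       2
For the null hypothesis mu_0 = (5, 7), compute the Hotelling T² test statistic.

Step 1 — sample mean vector:
  mean(U) = (8 + 7 + 5 + 8 + 4 + 9) / 6 = 41/6 = 6.8333
  mean(V) = (9 + 5 + 3 + 9 + 1 + 2) / 6 = 29/6 = 4.8333
  x̄ = (6.8333, 4.8333),  deviation x̄ - mu_0 = (6.8333, 4.8333) - (5, 7) = (1.8333, -2.1667).

Step 2 — sample covariance matrix, S[i,j] = (1/(n-1)) · Σ_k (x_{k,i} - mean_i) · (x_{k,j} - mean_j), divisor n-1 = 5:
  S[U,U] = ((1.1667)·(1.1667) + (0.1667)·(0.1667) + (-1.8333)·(-1.8333) + (1.1667)·(1.1667) + (-2.8333)·(-2.8333) + (2.1667)·(2.1667)) / 5 = 18.8333/5 = 3.7667
  S[U,V] = ((1.1667)·(4.1667) + (0.1667)·(0.1667) + (-1.8333)·(-1.8333) + (1.1667)·(4.1667) + (-2.8333)·(-3.8333) + (2.1667)·(-2.8333)) / 5 = 17.8333/5 = 3.5667
  S[V,V] = ((4.1667)·(4.1667) + (0.1667)·(0.1667) + (-1.8333)·(-1.8333) + (4.1667)·(4.1667) + (-3.8333)·(-3.8333) + (-2.8333)·(-2.8333)) / 5 = 60.8333/5 = 12.1667
  S = [[3.7667, 3.5667],
 [3.5667, 12.1667]].

Step 3 — invert S. det(S) = 3.7667·12.1667 - (3.5667)² = 33.1067.
  S^{-1} = (1/det) · [[d, -b], [-b, a]] = [[0.3675, -0.1077],
 [-0.1077, 0.1138]].

Step 4 — quadratic form (x̄ - mu_0)^T · S^{-1} · (x̄ - mu_0):
  S^{-1} · (x̄ - mu_0) = (0.9072, -0.444),
  (x̄ - mu_0)^T · [...] = (1.8333)·(0.9072) + (-2.1667)·(-0.444) = 2.6252.

Step 5 — scale by n: T² = 6 · 2.6252 = 15.7511.

T² ≈ 15.7511


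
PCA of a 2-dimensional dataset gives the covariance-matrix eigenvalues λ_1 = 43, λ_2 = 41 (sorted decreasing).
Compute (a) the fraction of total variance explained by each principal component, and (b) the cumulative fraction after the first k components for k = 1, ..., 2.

Step 1 — total variance = trace(Sigma) = Σ λ_i = 43 + 41 = 84.

Step 2 — fraction explained by component i = λ_i / Σ λ:
  PC1: 43/84 = 0.5119
  PC2: 41/84 = 0.4881

Step 3 — cumulative fraction after k components = (λ_1 + ... + λ_k) / Σ λ:
  k = 1: 43/84 = 0.5119
  k = 2: (43 + 41)/84 = 84/84 = 1

Summary (fraction, with percent):

explained: PC1 0.5119 (51.19%), PC2 0.4881 (48.81%);  cumulative: 0.5119, 1


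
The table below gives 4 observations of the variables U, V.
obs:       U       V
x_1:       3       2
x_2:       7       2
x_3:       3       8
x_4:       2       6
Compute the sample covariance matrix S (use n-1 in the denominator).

Step 1 — column means:
  mean(U) = (3 + 7 + 3 + 2) / 4 = 15/4 = 3.75
  mean(V) = (2 + 2 + 8 + 6) / 4 = 18/4 = 4.5

Step 2 — sample covariance S[i,j] = (1/(n-1)) · Σ_k (x_{k,i} - mean_i) · (x_{k,j} - mean_j), with n-1 = 3.
  S[U,U] = ((-0.75)·(-0.75) + (3.25)·(3.25) + (-0.75)·(-0.75) + (-1.75)·(-1.75)) / 3 = 14.75/3 = 4.9167
  S[U,V] = ((-0.75)·(-2.5) + (3.25)·(-2.5) + (-0.75)·(3.5) + (-1.75)·(1.5)) / 3 = -11.5/3 = -3.8333
  S[V,V] = ((-2.5)·(-2.5) + (-2.5)·(-2.5) + (3.5)·(3.5) + (1.5)·(1.5)) / 3 = 27/3 = 9

S is symmetric (S[j,i] = S[i,j]). Assembling:

S = [[4.9167, -3.8333],
 [-3.8333, 9]]


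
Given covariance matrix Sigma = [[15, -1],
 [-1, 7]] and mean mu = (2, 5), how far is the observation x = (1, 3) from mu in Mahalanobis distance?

Step 1 — centre the observation: (x - mu) = (-1, -2).

Step 2 — invert Sigma. det(Sigma) = 15·7 - (-1)² = 104.
  Sigma^{-1} = (1/det) · [[d, -b], [-b, a]] = [[0.0673, 0.0096],
 [0.0096, 0.1442]].

Step 3 — form the quadratic (x - mu)^T · Sigma^{-1} · (x - mu):
  Sigma^{-1} · (x - mu) = (-0.0865, -0.2981).
  (x - mu)^T · [Sigma^{-1} · (x - mu)] = (-1)·(-0.0865) + (-2)·(-0.2981) = 0.6827.

Step 4 — take square root: d = √(0.6827) ≈ 0.8263.

d(x, mu) = √(0.6827) ≈ 0.8263


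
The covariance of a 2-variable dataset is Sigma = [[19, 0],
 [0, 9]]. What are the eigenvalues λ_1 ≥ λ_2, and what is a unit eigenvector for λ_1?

Step 1 — characteristic polynomial of 2×2 Sigma:
  det(Sigma - λI) = λ² - trace · λ + det = 0.
  trace = 19 + 9 = 28, det = 19·9 - (0)² = 171.
Step 2 — discriminant:
  Δ = trace² - 4·det = 784 - 684 = 100.
Step 3 — eigenvalues:
  λ = (trace ± √Δ)/2 = (28 ± 10)/2,
  λ_1 = 19,  λ_2 = 9.

Step 4 — unit eigenvector for λ_1: Sigma is diagonal, so its eigenvectors are the coordinate axes. λ_1 = 19 is the diagonal entry on the first coordinate axis, hence
  v_1 = (1, 0) (||v_1|| = 1).

λ_1 = 19,  λ_2 = 9;  v_1 ≈ (1, 0)


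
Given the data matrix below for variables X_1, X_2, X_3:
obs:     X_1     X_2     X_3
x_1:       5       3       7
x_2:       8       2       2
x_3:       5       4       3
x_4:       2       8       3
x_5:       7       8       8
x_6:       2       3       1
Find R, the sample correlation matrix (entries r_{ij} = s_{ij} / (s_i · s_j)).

Step 1 — column means:
  mean(X_1) = (5 + 8 + 5 + 2 + 7 + 2) / 6 = 29/6 = 4.8333
  mean(X_2) = (3 + 2 + 4 + 8 + 8 + 3) / 6 = 28/6 = 4.6667
  mean(X_3) = (7 + 2 + 3 + 3 + 8 + 1) / 6 = 24/6 = 4

Step 2 — sample variances and covariances s[i,j] = (1/(n-1)) · Σ_k (x_{k,i} - mean_i) · (x_{k,j} - mean_j), with n-1 = 5:
  s[X_1,X_1] = ((0.1667)·(0.1667) + (3.1667)·(3.1667) + (0.1667)·(0.1667) + (-2.8333)·(-2.8333) + (2.1667)·(2.1667) + (-2.8333)·(-2.8333)) / 5 = 30.8333/5 = 6.1667
  s[X_1,X_2] = ((0.1667)·(-1.6667) + (3.1667)·(-2.6667) + (0.1667)·(-0.6667) + (-2.8333)·(3.3333) + (2.1667)·(3.3333) + (-2.8333)·(-1.6667)) / 5 = -6.3333/5 = -1.2667
  s[X_1,X_3] = ((0.1667)·(3) + (3.1667)·(-2) + (0.1667)·(-1) + (-2.8333)·(-1) + (2.1667)·(4) + (-2.8333)·(-3)) / 5 = 14/5 = 2.8
  s[X_2,X_2] = ((-1.6667)·(-1.6667) + (-2.6667)·(-2.6667) + (-0.6667)·(-0.6667) + (3.3333)·(3.3333) + (3.3333)·(3.3333) + (-1.6667)·(-1.6667)) / 5 = 35.3333/5 = 7.0667
  s[X_2,X_3] = ((-1.6667)·(3) + (-2.6667)·(-2) + (-0.6667)·(-1) + (3.3333)·(-1) + (3.3333)·(4) + (-1.6667)·(-3)) / 5 = 16/5 = 3.2
  s[X_3,X_3] = ((3)·(3) + (-2)·(-2) + (-1)·(-1) + (-1)·(-1) + (4)·(4) + (-3)·(-3)) / 5 = 40/5 = 8
  Sample standard deviations s_i = √(s[i,i]):
  s(X_1) = √(6.1667) = 2.4833
  s(X_2) = √(7.0667) = 2.6583
  s(X_3) = √(8) = 2.8284

Step 3 — r_{ij} = s_{ij} / (s_i · s_j):
  r[X_1,X_1] = 1 (diagonal).
  r[X_1,X_2] = -1.2667 / (2.4833 · 2.6583) = -1.2667 / 6.6013 = -0.1919
  r[X_1,X_3] = 2.8 / (2.4833 · 2.8284) = 2.8 / 7.0238 = 0.3986
  r[X_2,X_2] = 1 (diagonal).
  r[X_2,X_3] = 3.2 / (2.6583 · 2.8284) = 3.2 / 7.5189 = 0.4256
  r[X_3,X_3] = 1 (diagonal).

R is symmetric with unit diagonal. Assembling:

R = [[1, -0.1919, 0.3986],
 [-0.1919, 1, 0.4256],
 [0.3986, 0.4256, 1]]
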